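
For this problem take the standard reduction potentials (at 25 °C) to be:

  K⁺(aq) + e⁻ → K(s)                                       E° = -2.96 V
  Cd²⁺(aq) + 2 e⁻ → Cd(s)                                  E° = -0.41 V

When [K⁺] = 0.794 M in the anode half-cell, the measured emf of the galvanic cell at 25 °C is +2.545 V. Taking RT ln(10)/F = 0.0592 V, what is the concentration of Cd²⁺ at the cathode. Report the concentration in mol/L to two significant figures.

0.43 M

Cd²⁺/Cd is the cathode, K⁺/K the anode: E°cell = +2.55 V, n = 2.
Overall reaction: Cd²⁺(aq) + 2 K(s) → Cd(s) + 2 K⁺(aq); Q = [K⁺]^2/[Cd²⁺]^1.
From E = E° − (0.0592/n) log Q: log Q = (E° − E)·n/0.0592 = (+2.55 − (+2.545))·2/0.0592 = 0.1689.
So 1·log[Cd²⁺] = 2·log(0.794) − log Q = -0.2004 − (0.1689) = -0.3693; [Cd²⁺] = 10^(-0.3693) ≈ 0.43 M.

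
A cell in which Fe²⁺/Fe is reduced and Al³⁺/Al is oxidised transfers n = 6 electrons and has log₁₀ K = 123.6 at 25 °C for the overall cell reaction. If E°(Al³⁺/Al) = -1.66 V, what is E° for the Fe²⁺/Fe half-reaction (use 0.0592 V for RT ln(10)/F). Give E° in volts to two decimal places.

-0.44 V

E°cell = (0.0592/n)·log K = (0.0592/6)(123.6) = +1.220 V.
Since Fe²⁺/Fe is the cathode and Al³⁺/Al the anode, E°cell = E°(Fe²⁺/Fe) − E°(Al³⁺/Al).
So E°(Fe²⁺/Fe) = E°cell + E°(Al³⁺/Al) = +1.220 + (-1.66) = -0.44 V.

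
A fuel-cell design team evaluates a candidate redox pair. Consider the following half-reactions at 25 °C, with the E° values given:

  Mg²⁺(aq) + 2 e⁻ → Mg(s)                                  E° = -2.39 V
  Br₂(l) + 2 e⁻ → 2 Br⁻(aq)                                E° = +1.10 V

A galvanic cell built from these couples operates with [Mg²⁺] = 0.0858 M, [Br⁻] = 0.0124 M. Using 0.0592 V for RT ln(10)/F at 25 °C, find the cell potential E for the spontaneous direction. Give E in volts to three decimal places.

+3.634 V

Br₂/Br⁻ is the cathode (higher E°), Mg²⁺/Mg the anode: E°cell = +1.10 − (-2.39) = +3.49 V, n = 2.
Overall: Br₂(l) + Mg(s) → 2 Br⁻(aq) + Mg²⁺(aq)
Q = [Br⁻]^2·[Mg²⁺]; log Q = -4.880.
E = E° − (0.0592/n) log Q = +3.49 − (0.0592/2)(-4.880) = +3.634 V.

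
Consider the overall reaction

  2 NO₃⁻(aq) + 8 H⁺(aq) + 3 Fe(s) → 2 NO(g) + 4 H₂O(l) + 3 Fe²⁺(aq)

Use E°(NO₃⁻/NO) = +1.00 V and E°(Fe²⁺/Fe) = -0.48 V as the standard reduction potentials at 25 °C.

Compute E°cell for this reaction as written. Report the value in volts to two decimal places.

+1.48 V

The NO₃⁻/NO couple has the higher reduction potential, so it is the cathode; Fe²⁺/Fe is oxidised at the anode.
E°cell = E°(cathode) − E°(anode) = (+1.00) − (-0.48) = +1.48 V.
Since E°cell > 0, the reaction is spontaneous under standard conditions.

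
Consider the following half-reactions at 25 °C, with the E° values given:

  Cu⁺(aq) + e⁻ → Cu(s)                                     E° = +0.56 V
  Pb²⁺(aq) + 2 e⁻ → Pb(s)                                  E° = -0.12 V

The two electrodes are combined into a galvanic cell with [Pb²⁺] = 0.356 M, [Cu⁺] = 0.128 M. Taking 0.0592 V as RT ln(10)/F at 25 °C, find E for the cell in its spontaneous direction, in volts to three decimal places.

Cu⁺/Cu is the cathode (higher E°), Pb²⁺/Pb the anode: E°cell = +0.56 − (-0.12) = +0.68 V, n = 2.
Overall: 2 Cu⁺(aq) + Pb(s) → 2 Cu(s) + Pb²⁺(aq)
Q = [Pb²⁺] / ([Cu⁺]^2); log Q = 1.337.
E = E° − (0.0592/n) log Q = +0.68 − (0.0592/2)(1.337) = +0.640 V.

+0.640 V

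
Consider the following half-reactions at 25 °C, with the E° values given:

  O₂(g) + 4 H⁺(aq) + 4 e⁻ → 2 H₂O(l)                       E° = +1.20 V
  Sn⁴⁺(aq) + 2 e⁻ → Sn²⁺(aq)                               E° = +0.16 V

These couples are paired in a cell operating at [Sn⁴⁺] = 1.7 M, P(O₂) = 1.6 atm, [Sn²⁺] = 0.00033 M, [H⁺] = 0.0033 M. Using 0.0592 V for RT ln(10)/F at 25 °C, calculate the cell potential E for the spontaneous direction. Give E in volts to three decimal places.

O₂/H₂O is the cathode (higher E°), Sn⁴⁺/Sn²⁺ the anode: E°cell = +1.20 − (+0.16) = +1.04 V, n = 4.
Overall: O₂(g) + 4 H⁺(aq) + 2 Sn²⁺(aq) → 2 H₂O(l) + 2 Sn⁴⁺(aq)
Q = [Sn⁴⁺]^2 / (P(O₂)·[H⁺]^4·[Sn²⁺]^2); log Q = 17.146.
E = E° − (0.0592/n) log Q = +1.04 − (0.0592/4)(17.146) = +0.786 V.

+0.786 V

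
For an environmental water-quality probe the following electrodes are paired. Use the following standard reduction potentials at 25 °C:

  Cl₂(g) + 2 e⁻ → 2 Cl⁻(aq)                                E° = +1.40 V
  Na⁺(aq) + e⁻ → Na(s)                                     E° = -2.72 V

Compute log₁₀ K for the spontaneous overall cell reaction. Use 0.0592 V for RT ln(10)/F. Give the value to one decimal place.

139.2

Cathode: Cl₂/Cl⁻; anode: Na⁺/Na. E°cell = +4.12 V, n = 2.
log K = nE°cell / 0.0592 = (2)(+4.12) / 0.0592 = 139.2.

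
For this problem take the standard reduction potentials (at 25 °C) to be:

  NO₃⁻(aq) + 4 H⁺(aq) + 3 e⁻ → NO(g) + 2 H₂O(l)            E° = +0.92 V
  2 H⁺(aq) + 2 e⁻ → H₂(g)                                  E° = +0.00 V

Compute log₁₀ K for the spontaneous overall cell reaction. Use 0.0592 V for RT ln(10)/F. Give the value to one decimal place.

93.2

Cathode: NO₃⁻/NO; anode: H⁺/H₂. E°cell = +0.92 V, n = 6.
log K = nE°cell / 0.0592 = (6)(+0.92) / 0.0592 = 93.2.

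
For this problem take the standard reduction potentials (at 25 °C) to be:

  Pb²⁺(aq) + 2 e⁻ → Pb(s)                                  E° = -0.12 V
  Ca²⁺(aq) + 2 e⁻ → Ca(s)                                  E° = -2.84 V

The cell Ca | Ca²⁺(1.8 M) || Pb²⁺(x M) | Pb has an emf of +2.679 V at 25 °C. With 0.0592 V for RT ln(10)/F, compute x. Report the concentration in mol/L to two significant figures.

0.074 M

Pb²⁺/Pb is the cathode, Ca²⁺/Ca the anode: E°cell = +2.72 V, n = 2.
Overall reaction: Pb²⁺(aq) + Ca(s) → Pb(s) + Ca²⁺(aq); Q = [Ca²⁺]^1/[Pb²⁺]^1.
From E = E° − (0.0592/n) log Q: log Q = (E° − E)·n/0.0592 = (+2.72 − (+2.679))·2/0.0592 = 1.3851.
So 1·log[Pb²⁺] = 1·log(1.8) − log Q = 0.2553 − (1.3851) = -1.1298; [Pb²⁺] = 10^(-1.1298) ≈ 0.074 M.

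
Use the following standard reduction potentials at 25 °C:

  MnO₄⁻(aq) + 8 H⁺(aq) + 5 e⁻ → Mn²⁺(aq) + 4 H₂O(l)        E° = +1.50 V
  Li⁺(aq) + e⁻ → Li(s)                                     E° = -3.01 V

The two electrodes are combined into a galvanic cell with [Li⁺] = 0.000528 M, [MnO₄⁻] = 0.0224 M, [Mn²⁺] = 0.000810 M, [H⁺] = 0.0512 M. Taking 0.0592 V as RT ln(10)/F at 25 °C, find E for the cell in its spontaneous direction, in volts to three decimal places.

MnO₄⁻/Mn²⁺ is the cathode (higher E°), Li⁺/Li the anode: E°cell = +1.50 − (-3.01) = +4.51 V, n = 5.
Overall: MnO₄⁻(aq) + 8 H⁺(aq) + 5 Li(s) → Mn²⁺(aq) + 4 H₂O(l) + 5 Li⁺(aq)
Q = [Mn²⁺]·[Li⁺]^5 / ([MnO₄⁻]·[H⁺]^8); log Q = -7.503.
E = E° − (0.0592/n) log Q = +4.51 − (0.0592/5)(-7.503) = +4.599 V.

+4.599 V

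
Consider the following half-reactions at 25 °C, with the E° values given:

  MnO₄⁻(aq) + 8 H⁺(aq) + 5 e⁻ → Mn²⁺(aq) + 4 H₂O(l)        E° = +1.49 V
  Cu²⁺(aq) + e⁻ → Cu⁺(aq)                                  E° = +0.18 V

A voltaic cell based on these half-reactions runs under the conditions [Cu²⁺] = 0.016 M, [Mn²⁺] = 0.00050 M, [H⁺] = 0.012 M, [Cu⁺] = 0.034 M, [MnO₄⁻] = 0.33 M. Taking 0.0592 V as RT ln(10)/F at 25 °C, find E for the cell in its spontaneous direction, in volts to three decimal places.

MnO₄⁻/Mn²⁺ is the cathode (higher E°), Cu²⁺/Cu⁺ the anode: E°cell = +1.49 − (+0.18) = +1.31 V, n = 5.
Overall: MnO₄⁻(aq) + 8 H⁺(aq) + 5 Cu⁺(aq) → Mn²⁺(aq) + 4 H₂O(l) + 5 Cu²⁺(aq)
Q = [Mn²⁺]·[Cu²⁺]^5 / ([MnO₄⁻]·[H⁺]^8·[Cu⁺]^5); log Q = 10.910.
E = E° − (0.0592/n) log Q = +1.31 − (0.0592/5)(10.910) = +1.181 V.

+1.181 V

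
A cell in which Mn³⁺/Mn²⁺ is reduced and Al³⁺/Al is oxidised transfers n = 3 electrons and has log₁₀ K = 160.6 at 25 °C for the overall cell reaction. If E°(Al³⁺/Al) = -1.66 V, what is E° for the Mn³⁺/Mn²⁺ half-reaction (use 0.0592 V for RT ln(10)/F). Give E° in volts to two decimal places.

E°cell = (0.0592/n)·log K = (0.0592/3)(160.6) = +3.169 V.
Since Mn³⁺/Mn²⁺ is the cathode and Al³⁺/Al the anode, E°cell = E°(Mn³⁺/Mn²⁺) − E°(Al³⁺/Al).
So E°(Mn³⁺/Mn²⁺) = E°cell + E°(Al³⁺/Al) = +3.169 + (-1.66) = +1.51 V.

+1.51 V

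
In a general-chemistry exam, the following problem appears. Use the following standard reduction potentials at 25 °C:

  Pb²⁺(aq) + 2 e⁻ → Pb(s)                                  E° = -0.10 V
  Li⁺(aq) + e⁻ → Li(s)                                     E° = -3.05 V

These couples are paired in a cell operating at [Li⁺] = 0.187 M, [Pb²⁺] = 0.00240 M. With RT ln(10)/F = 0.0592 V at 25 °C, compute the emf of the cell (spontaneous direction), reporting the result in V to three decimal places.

+2.916 V

Pb²⁺/Pb is the cathode (higher E°), Li⁺/Li the anode: E°cell = -0.10 − (-3.05) = +2.95 V, n = 2.
Overall: Pb²⁺(aq) + 2 Li(s) → Pb(s) + 2 Li⁺(aq)
Q = [Li⁺]^2 / ([Pb²⁺]); log Q = 1.163.
E = E° − (0.0592/n) log Q = +2.95 − (0.0592/2)(1.163) = +2.916 V.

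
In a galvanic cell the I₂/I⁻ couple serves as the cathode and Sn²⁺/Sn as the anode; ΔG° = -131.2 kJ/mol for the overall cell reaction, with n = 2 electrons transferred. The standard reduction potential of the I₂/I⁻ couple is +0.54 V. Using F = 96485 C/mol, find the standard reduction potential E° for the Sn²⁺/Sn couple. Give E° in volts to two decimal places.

-0.14 V

E°cell = −ΔG°/(nF) = −(-131.2×10³)/((2)(96485)) = +0.680 V.
Since I₂/I⁻ is the cathode and Sn²⁺/Sn the anode, E°cell = E°(I₂/I⁻) − E°(Sn²⁺/Sn).
So E°(Sn²⁺/Sn) = E°(I₂/I⁻) − E°cell = (+0.54) − (+0.680) = -0.14 V.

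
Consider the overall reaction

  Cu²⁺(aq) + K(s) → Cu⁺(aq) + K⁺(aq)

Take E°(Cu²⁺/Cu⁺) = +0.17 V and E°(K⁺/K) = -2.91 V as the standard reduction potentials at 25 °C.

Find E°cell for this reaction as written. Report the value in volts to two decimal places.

The Cu²⁺/Cu⁺ couple has the higher reduction potential, so it is the cathode; K⁺/K is oxidised at the anode.
E°cell = E°(cathode) − E°(anode) = (+0.17) − (-2.91) = +3.08 V.
Since E°cell > 0, the reaction is spontaneous under standard conditions.

+3.08 V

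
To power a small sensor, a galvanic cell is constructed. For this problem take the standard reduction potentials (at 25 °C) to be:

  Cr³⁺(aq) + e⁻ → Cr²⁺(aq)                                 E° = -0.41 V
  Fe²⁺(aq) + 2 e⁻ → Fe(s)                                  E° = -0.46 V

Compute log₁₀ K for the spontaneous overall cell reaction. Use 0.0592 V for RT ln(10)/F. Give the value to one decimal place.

1.7

Cathode: Cr³⁺/Cr²⁺; anode: Fe²⁺/Fe. E°cell = +0.05 V, n = 2.
log K = nE°cell / 0.0592 = (2)(+0.05) / 0.0592 = 1.7.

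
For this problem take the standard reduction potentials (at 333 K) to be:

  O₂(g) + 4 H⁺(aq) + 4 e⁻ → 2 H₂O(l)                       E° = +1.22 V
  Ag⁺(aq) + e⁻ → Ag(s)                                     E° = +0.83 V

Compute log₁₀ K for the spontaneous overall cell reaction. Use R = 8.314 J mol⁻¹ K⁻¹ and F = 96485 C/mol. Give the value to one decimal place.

23.6

Cathode: O₂/H₂O; anode: Ag⁺/Ag. E°cell = (+1.22) − (+0.83) = +0.39 V, with n = 4.
ΔG° = −nFE° = −RT ln K, so ln K = nFE°/(RT) = (4)(96485)(+0.39) / ((8.314)(333)) = 54.366.
log₁₀ K = 54.366 / ln 10 = 23.6.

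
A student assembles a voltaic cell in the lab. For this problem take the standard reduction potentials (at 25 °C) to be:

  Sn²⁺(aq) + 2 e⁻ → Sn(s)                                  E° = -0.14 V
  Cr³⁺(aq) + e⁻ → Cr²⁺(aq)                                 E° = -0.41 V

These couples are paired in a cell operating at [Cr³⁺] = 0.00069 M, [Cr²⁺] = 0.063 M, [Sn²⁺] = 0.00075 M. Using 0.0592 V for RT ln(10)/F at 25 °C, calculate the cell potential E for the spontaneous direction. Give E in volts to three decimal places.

Sn²⁺/Sn is the cathode (higher E°), Cr³⁺/Cr²⁺ the anode: E°cell = -0.14 − (-0.41) = +0.27 V, n = 2.
Overall: Sn²⁺(aq) + 2 Cr²⁺(aq) → Sn(s) + 2 Cr³⁺(aq)
Q = [Cr³⁺]^2 / ([Sn²⁺]·[Cr²⁺]^2); log Q = -0.796.
E = E° − (0.0592/n) log Q = +0.27 − (0.0592/2)(-0.796) = +0.294 V.

+0.294 V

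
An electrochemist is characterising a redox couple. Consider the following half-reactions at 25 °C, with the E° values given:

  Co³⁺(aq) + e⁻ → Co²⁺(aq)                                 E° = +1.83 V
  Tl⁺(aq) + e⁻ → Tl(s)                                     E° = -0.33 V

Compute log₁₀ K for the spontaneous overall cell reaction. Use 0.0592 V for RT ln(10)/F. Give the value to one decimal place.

36.5

Cathode: Co³⁺/Co²⁺; anode: Tl⁺/Tl. E°cell = +2.16 V, n = 1.
log K = nE°cell / 0.0592 = (1)(+2.16) / 0.0592 = 36.5.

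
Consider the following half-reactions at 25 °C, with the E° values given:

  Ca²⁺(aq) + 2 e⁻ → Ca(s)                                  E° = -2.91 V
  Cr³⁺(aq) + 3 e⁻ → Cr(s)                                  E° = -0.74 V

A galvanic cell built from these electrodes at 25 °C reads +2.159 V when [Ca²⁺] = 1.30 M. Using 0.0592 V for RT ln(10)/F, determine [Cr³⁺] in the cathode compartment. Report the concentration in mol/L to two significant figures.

0.41 M

Cr³⁺/Cr is the cathode, Ca²⁺/Ca the anode: E°cell = +2.17 V, n = 6.
Overall reaction: 2 Cr³⁺(aq) + 3 Ca(s) → 2 Cr(s) + 3 Ca²⁺(aq); Q = [Ca²⁺]^3/[Cr³⁺]^2.
From E = E° − (0.0592/n) log Q: log Q = (E° − E)·n/0.0592 = (+2.17 − (+2.159))·6/0.0592 = 1.1149.
So 2·log[Cr³⁺] = 3·log(1.3) − log Q = 0.3418 − (1.1149) = -0.7731; log[Cr³⁺] = -0.7731 / 2 = -0.3866; [Cr³⁺] = 10^(-0.3866) ≈ 0.41 M.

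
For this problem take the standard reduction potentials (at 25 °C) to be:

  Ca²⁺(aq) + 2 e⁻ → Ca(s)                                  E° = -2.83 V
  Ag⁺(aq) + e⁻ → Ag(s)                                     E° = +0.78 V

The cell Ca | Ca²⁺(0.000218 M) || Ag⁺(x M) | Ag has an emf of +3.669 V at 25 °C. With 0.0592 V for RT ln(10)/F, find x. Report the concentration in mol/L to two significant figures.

Ag⁺/Ag is the cathode, Ca²⁺/Ca the anode: E°cell = +3.61 V, n = 2.
Overall reaction: 2 Ag⁺(aq) + Ca(s) → 2 Ag(s) + Ca²⁺(aq); Q = [Ca²⁺]^1/[Ag⁺]^2.
From E = E° − (0.0592/n) log Q: log Q = (E° − E)·n/0.0592 = (+3.61 − (+3.669))·2/0.0592 = -1.9932.
So 2·log[Ag⁺] = 1·log(0.000218) − log Q = -3.6615 − (-1.9932) = -1.6683; log[Ag⁺] = -1.6683 / 2 = -0.8341; [Ag⁺] = 10^(-0.8341) ≈ 0.15 M.

0.15 M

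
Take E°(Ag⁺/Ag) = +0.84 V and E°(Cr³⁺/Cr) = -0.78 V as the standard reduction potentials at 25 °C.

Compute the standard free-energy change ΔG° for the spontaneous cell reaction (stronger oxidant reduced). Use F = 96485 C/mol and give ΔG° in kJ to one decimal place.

-468.9 kJ

Ag⁺/Ag (E° = +0.84 V) is the cathode; Cr³⁺/Cr (E° = -0.78 V) is the anode, so E°cell = +1.62 V.
Balancing electrons gives n = 3 (lcm of 1 and 3).
ΔG° = −nFE° = −(3)(96485)(+1.62) = -468,917 J = -468.9 kJ.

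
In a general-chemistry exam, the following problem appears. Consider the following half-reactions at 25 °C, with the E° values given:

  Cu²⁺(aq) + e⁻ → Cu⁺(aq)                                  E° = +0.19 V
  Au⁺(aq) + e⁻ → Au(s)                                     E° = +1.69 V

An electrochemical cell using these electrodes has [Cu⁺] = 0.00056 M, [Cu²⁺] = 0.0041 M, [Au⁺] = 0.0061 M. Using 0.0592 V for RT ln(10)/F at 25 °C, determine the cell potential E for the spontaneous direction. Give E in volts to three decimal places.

Au⁺/Au is the cathode (higher E°), Cu²⁺/Cu⁺ the anode: E°cell = +1.69 − (+0.19) = +1.50 V, n = 1.
Overall: Au⁺(aq) + Cu⁺(aq) → Au(s) + Cu²⁺(aq)
Q = [Cu²⁺] / ([Au⁺]·[Cu⁺]); log Q = 3.079.
E = E° − (0.0592/n) log Q = +1.50 − (0.0592/1)(3.079) = +1.318 V.

+1.318 V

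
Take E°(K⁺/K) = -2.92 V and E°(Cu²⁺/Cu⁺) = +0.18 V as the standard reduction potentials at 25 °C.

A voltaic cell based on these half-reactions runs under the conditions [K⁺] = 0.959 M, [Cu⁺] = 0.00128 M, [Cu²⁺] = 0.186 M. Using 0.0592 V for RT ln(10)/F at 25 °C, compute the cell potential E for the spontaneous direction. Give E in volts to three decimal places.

Cu²⁺/Cu⁺ is the cathode (higher E°), K⁺/K the anode: E°cell = +0.18 − (-2.92) = +3.10 V, n = 1.
Overall: Cu²⁺(aq) + K(s) → Cu⁺(aq) + K⁺(aq)
Q = [Cu⁺]·[K⁺] / ([Cu²⁺]); log Q = -2.180.
E = E° − (0.0592/n) log Q = +3.10 − (0.0592/1)(-2.180) = +3.229 V.

+3.229 V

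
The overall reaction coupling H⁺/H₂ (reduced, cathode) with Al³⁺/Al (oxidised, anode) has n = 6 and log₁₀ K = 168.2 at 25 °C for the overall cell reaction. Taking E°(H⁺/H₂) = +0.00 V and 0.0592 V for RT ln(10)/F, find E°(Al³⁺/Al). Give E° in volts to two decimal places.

-1.66 V

E°cell = (0.0592/n)·log K = (0.0592/6)(168.2) = +1.660 V.
Since H⁺/H₂ is the cathode and Al³⁺/Al the anode, E°cell = E°(H⁺/H₂) − E°(Al³⁺/Al).
So E°(Al³⁺/Al) = E°(H⁺/H₂) − E°cell = (+0.00) − (+1.660) = -1.66 V.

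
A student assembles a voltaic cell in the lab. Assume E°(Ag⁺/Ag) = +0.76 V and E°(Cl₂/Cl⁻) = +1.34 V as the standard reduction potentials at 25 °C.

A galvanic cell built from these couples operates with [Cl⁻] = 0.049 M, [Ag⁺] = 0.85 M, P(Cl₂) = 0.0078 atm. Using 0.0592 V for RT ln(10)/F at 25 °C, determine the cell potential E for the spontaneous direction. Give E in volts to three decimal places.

+0.599 V

Cl₂/Cl⁻ is the cathode (higher E°), Ag⁺/Ag the anode: E°cell = +1.34 − (+0.76) = +0.58 V, n = 2.
Overall: Cl₂(g) + 2 Ag(s) → 2 Cl⁻(aq) + 2 Ag⁺(aq)
Q = [Cl⁻]^2·[Ag⁺]^2 / (P(Cl₂)); log Q = -0.653.
E = E° − (0.0592/n) log Q = +0.58 − (0.0592/2)(-0.653) = +0.599 V.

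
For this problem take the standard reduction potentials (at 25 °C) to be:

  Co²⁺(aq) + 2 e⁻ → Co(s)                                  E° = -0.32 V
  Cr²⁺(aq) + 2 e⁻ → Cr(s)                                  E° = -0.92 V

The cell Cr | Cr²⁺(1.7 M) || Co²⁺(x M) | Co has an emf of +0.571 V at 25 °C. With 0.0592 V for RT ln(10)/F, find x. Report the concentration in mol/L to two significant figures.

0.18 M

Co²⁺/Co is the cathode, Cr²⁺/Cr the anode: E°cell = +0.60 V, n = 2.
Overall reaction: Co²⁺(aq) + Cr(s) → Co(s) + Cr²⁺(aq); Q = [Cr²⁺]^1/[Co²⁺]^1.
From E = E° − (0.0592/n) log Q: log Q = (E° − E)·n/0.0592 = (+0.60 − (+0.571))·2/0.0592 = 0.9797.
So 1·log[Co²⁺] = 1·log(1.7) − log Q = 0.2304 − (0.9797) = -0.7493; [Co²⁺] = 10^(-0.7493) ≈ 0.18 M.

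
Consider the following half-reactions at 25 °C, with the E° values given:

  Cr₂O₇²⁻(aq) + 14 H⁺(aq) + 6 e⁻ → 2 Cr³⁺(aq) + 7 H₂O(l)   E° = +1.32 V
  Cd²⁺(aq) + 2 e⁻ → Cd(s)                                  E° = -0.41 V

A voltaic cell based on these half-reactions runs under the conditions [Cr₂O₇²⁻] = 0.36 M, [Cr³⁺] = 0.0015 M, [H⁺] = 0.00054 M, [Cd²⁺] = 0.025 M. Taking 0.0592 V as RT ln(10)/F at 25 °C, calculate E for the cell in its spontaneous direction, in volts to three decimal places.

Cr₂O₇²⁻/Cr³⁺ is the cathode (higher E°), Cd²⁺/Cd the anode: E°cell = +1.32 − (-0.41) = +1.73 V, n = 6.
Overall: Cr₂O₇²⁻(aq) + 14 H⁺(aq) + 3 Cd(s) → 2 Cr³⁺(aq) + 7 H₂O(l) + 3 Cd²⁺(aq)
Q = [Cr³⁺]^2·[Cd²⁺]^3 / ([Cr₂O₇²⁻]·[H⁺]^14); log Q = 35.736.
E = E° − (0.0592/n) log Q = +1.73 − (0.0592/6)(35.736) = +1.377 V.

+1.377 V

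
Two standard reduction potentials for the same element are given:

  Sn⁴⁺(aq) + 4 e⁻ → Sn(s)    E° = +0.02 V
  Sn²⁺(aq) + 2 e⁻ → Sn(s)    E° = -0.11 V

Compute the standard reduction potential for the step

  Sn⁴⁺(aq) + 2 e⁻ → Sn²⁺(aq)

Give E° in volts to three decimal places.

+0.150 V

Sequential free energies add, so n₃E°₃ = n₁E°₁ + n₂E°₂.
With n₃ = 4, and the known step contributing 2×(-0.11) V, the unknown satisfies 2·E° = 4×(+0.02) − 2×(-0.11) = +0.300.
E° = +0.300 / 2 = +0.150 V.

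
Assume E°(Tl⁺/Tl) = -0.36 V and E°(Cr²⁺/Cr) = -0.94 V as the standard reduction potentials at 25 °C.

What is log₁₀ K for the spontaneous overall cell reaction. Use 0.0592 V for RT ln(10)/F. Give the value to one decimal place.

Cathode: Tl⁺/Tl; anode: Cr²⁺/Cr. E°cell = +0.58 V, n = 2.
log K = nE°cell / 0.0592 = (2)(+0.58) / 0.0592 = 19.6.

19.6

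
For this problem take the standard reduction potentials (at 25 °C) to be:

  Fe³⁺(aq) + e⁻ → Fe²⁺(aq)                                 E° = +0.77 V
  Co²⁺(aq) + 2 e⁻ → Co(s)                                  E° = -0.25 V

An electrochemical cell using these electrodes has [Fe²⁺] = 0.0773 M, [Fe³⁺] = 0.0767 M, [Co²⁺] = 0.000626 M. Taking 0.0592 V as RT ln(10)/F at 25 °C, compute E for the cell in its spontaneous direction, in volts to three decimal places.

+1.115 V

Fe³⁺/Fe²⁺ is the cathode (higher E°), Co²⁺/Co the anode: E°cell = +0.77 − (-0.25) = +1.02 V, n = 2.
Overall: 2 Fe³⁺(aq) + Co(s) → 2 Fe²⁺(aq) + Co²⁺(aq)
Q = [Fe²⁺]^2·[Co²⁺] / ([Fe³⁺]^2); log Q = -3.197.
E = E° − (0.0592/n) log Q = +1.02 − (0.0592/2)(-3.197) = +1.115 V.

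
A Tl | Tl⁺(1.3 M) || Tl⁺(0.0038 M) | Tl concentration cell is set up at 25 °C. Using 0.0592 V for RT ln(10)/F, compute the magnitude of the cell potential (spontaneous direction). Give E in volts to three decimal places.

+0.150 V

For a concentration cell E°cell = 0. The 1.3 M side is the cathode (reduction is favoured where [Tl⁺] is higher).
With n = 1, E = −(0.0592/1) log([Tl⁺]ₐₙ/[Tl⁺]꜀ₐₜ) = −(0.0592/1) log(0.0038/1.3) = −(0.0592/1)(-2.534) = +0.150 V.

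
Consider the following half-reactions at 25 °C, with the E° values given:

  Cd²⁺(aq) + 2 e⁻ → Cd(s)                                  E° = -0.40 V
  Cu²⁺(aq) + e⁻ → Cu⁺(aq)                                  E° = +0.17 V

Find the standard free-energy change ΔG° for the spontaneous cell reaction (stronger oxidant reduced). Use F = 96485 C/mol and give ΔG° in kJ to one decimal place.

Cu²⁺/Cu⁺ (E° = +0.17 V) is the cathode; Cd²⁺/Cd (E° = -0.40 V) is the anode, so E°cell = +0.57 V.
Balancing electrons gives n = 2 (lcm of 1 and 2).
ΔG° = −nFE° = −(2)(96485)(+0.57) = -109,993 J = -110.0 kJ.

-110.0 kJ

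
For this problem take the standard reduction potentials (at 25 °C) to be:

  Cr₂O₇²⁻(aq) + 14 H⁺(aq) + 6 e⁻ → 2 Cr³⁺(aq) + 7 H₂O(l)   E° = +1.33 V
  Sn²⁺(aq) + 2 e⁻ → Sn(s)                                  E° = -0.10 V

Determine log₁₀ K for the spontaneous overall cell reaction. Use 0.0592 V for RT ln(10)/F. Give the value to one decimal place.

144.9

Cathode: Cr₂O₇²⁻/Cr³⁺; anode: Sn²⁺/Sn. E°cell = +1.43 V, n = 6.
log K = nE°cell / 0.0592 = (6)(+1.43) / 0.0592 = 144.9.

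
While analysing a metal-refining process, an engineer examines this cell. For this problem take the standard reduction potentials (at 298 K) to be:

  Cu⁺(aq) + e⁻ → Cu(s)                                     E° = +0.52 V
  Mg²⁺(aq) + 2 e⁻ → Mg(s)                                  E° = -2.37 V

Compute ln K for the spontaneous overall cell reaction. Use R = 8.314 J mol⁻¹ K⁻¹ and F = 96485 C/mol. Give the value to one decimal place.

Cathode: Cu⁺/Cu; anode: Mg²⁺/Mg. E°cell = (+0.52) − (-2.37) = +2.89 V, with n = 2.
ΔG° = −nFE° = −RT ln K, so ln K = nFE°/(RT) = (2)(96485)(+2.89) / ((8.314)(298)) = 225.093.

225.1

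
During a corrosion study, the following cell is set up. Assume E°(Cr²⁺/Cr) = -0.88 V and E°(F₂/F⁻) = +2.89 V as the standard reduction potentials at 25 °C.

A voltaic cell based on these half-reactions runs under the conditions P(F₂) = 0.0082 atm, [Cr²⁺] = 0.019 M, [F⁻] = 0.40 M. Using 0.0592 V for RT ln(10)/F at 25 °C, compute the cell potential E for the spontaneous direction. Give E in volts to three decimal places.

F₂/F⁻ is the cathode (higher E°), Cr²⁺/Cr the anode: E°cell = +2.89 − (-0.88) = +3.77 V, n = 2.
Overall: F₂(g) + Cr(s) → 2 F⁻(aq) + Cr²⁺(aq)
Q = [F⁻]^2·[Cr²⁺] / (P(F₂)); log Q = -0.431.
E = E° − (0.0592/n) log Q = +3.77 − (0.0592/2)(-0.431) = +3.783 V.

+3.783 V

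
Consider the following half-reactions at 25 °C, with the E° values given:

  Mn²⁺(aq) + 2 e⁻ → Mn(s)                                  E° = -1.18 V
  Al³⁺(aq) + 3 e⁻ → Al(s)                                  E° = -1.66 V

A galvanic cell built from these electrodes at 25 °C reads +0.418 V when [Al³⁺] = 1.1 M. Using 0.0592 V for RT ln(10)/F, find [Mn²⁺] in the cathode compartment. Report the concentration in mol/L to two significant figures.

Mn²⁺/Mn is the cathode, Al³⁺/Al the anode: E°cell = +0.48 V, n = 6.
Overall reaction: 3 Mn²⁺(aq) + 2 Al(s) → 3 Mn(s) + 2 Al³⁺(aq); Q = [Al³⁺]^2/[Mn²⁺]^3.
From E = E° − (0.0592/n) log Q: log Q = (E° − E)·n/0.0592 = (+0.48 − (+0.418))·6/0.0592 = 6.2838.
So 3·log[Mn²⁺] = 2·log(1.1) − log Q = 0.0828 − (6.2838) = -6.2010; log[Mn²⁺] = -6.2010 / 3 = -2.0670; [Mn²⁺] = 10^(-2.0670) ≈ 0.0086 M.

0.0086 M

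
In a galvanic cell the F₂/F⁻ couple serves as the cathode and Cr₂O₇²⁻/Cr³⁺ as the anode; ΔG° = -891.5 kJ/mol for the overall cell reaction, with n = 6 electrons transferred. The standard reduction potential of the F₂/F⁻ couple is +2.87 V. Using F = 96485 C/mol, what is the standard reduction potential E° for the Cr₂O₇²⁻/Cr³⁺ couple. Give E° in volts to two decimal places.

E°cell = −ΔG°/(nF) = −(-891.5×10³)/((6)(96485)) = +1.540 V.
Since F₂/F⁻ is the cathode and Cr₂O₇²⁻/Cr³⁺ the anode, E°cell = E°(F₂/F⁻) − E°(Cr₂O₇²⁻/Cr³⁺).
So E°(Cr₂O₇²⁻/Cr³⁺) = E°(F₂/F⁻) − E°cell = (+2.87) − (+1.540) = +1.33 V.

+1.33 V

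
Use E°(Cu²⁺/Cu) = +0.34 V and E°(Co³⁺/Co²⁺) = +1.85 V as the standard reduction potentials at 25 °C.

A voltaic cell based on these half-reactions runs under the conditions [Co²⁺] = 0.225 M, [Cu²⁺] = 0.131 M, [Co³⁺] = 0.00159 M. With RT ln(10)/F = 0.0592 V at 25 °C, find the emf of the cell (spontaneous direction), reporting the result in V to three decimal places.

+1.409 V

Co³⁺/Co²⁺ is the cathode (higher E°), Cu²⁺/Cu the anode: E°cell = +1.85 − (+0.34) = +1.51 V, n = 2.
Overall: 2 Co³⁺(aq) + Cu(s) → 2 Co²⁺(aq) + Cu²⁺(aq)
Q = [Co²⁺]^2·[Cu²⁺] / ([Co³⁺]^2); log Q = 3.419.
E = E° − (0.0592/n) log Q = +1.51 − (0.0592/2)(3.419) = +1.409 V.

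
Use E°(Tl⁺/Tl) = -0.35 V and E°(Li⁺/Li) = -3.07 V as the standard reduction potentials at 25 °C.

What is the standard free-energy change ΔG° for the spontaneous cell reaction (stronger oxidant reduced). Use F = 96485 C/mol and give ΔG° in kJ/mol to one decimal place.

-262.4 kJ/mol

Tl⁺/Tl (E° = -0.35 V) is the cathode; Li⁺/Li (E° = -3.07 V) is the anode, so E°cell = +2.72 V.
Balancing electrons gives n = 1 (lcm of 1 and 1).
ΔG° = −nFE° = −(1)(96485)(+2.72) = -262,439 J = -262.4 kJ/mol.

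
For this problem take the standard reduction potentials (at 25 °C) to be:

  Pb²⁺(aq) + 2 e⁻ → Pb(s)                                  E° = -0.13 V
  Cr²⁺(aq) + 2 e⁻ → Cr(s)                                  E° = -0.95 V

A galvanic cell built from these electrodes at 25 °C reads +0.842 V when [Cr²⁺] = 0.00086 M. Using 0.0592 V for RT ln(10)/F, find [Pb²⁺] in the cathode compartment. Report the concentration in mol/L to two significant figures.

Pb²⁺/Pb is the cathode, Cr²⁺/Cr the anode: E°cell = +0.82 V, n = 2.
Overall reaction: Pb²⁺(aq) + Cr(s) → Pb(s) + Cr²⁺(aq); Q = [Cr²⁺]^1/[Pb²⁺]^1.
From E = E° − (0.0592/n) log Q: log Q = (E° − E)·n/0.0592 = (+0.82 − (+0.842))·2/0.0592 = -0.7432.
So 1·log[Pb²⁺] = 1·log(0.00086) − log Q = -3.0655 − (-0.7432) = -2.3223; [Pb²⁺] = 10^(-2.3223) ≈ 0.0048 M.

0.0048 M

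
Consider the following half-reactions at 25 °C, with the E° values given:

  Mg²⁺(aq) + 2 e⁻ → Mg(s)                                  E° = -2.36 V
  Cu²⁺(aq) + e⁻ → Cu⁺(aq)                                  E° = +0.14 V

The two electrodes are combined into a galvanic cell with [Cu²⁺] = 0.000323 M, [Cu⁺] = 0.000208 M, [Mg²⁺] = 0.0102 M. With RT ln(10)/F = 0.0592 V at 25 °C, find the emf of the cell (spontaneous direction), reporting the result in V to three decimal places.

Cu²⁺/Cu⁺ is the cathode (higher E°), Mg²⁺/Mg the anode: E°cell = +0.14 − (-2.36) = +2.50 V, n = 2.
Overall: 2 Cu²⁺(aq) + Mg(s) → 2 Cu⁺(aq) + Mg²⁺(aq)
Q = [Cu⁺]^2·[Mg²⁺] / ([Cu²⁺]^2); log Q = -2.374.
E = E° − (0.0592/n) log Q = +2.50 − (0.0592/2)(-2.374) = +2.570 V.

+2.570 V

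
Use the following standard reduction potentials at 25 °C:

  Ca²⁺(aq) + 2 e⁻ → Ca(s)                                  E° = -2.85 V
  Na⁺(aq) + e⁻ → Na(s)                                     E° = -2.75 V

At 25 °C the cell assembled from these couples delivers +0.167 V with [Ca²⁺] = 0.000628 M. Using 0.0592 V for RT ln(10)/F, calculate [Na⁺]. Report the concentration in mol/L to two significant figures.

Na⁺/Na is the cathode, Ca²⁺/Ca the anode: E°cell = +0.10 V, n = 2.
Overall reaction: 2 Na⁺(aq) + Ca(s) → 2 Na(s) + Ca²⁺(aq); Q = [Ca²⁺]^1/[Na⁺]^2.
From E = E° − (0.0592/n) log Q: log Q = (E° − E)·n/0.0592 = (+0.10 − (+0.167))·2/0.0592 = -2.2635.
So 2·log[Na⁺] = 1·log(0.000628) − log Q = -3.2020 − (-2.2635) = -0.9385; log[Na⁺] = -0.9385 / 2 = -0.4693; [Na⁺] = 10^(-0.4693) ≈ 0.34 M.

0.34 M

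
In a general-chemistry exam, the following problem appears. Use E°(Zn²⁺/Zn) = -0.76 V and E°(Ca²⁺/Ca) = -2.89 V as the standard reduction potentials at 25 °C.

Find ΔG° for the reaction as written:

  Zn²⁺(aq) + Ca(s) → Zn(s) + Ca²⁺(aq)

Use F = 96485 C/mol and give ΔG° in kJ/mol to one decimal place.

As written, Zn²⁺/Zn is reduced (cathode) and Ca²⁺/Ca is oxidised (anode), so E°cell = (-0.76) − (-2.89) = +2.13 V.
Balancing electrons gives n = 2.
ΔG° = −nFE° = −(2)(96485)(+2.13) = -411,026 J = -411.0 kJ/mol.

-411.0 kJ/mol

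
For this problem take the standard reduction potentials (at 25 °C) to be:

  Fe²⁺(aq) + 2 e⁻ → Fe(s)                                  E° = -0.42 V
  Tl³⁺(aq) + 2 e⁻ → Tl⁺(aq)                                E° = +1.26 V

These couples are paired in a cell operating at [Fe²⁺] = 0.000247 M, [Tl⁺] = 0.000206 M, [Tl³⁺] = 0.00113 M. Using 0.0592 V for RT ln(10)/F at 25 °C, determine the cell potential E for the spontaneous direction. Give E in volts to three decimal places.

+1.809 V

Tl³⁺/Tl⁺ is the cathode (higher E°), Fe²⁺/Fe the anode: E°cell = +1.26 − (-0.42) = +1.68 V, n = 2.
Overall: Tl³⁺(aq) + Fe(s) → Tl⁺(aq) + Fe²⁺(aq)
Q = [Tl⁺]·[Fe²⁺] / ([Tl³⁺]); log Q = -4.347.
E = E° − (0.0592/n) log Q = +1.68 − (0.0592/2)(-4.347) = +1.809 V.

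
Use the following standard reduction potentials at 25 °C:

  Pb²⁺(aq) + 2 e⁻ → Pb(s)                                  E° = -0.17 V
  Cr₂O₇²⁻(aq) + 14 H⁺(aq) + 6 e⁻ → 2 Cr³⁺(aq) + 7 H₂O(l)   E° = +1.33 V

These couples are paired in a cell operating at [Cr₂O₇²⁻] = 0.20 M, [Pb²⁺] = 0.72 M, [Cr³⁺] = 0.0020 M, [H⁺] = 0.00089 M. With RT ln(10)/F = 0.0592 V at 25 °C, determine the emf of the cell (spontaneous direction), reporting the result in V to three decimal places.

+1.129 V

Cr₂O₇²⁻/Cr³⁺ is the cathode (higher E°), Pb²⁺/Pb the anode: E°cell = +1.33 − (-0.17) = +1.50 V, n = 6.
Overall: Cr₂O₇²⁻(aq) + 14 H⁺(aq) + 3 Pb(s) → 2 Cr³⁺(aq) + 7 H₂O(l) + 3 Pb²⁺(aq)
Q = [Cr³⁺]^2·[Pb²⁺]^3 / ([Cr₂O₇²⁻]·[H⁺]^14); log Q = 37.582.
E = E° − (0.0592/n) log Q = +1.50 − (0.0592/6)(37.582) = +1.129 V.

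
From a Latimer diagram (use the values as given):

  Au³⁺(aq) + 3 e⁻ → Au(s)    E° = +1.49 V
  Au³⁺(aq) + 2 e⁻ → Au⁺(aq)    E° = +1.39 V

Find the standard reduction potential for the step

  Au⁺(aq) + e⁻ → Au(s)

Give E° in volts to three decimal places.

Sequential free energies add, so n₃E°₃ = n₁E°₁ + n₂E°₂.
With n₃ = 3, and the known step contributing 2×(+1.39) V, the unknown satisfies 1·E° = 3×(+1.49) − 2×(+1.39) = +1.690.
E° = +1.690 / 1 = +1.690 V.

+1.690 V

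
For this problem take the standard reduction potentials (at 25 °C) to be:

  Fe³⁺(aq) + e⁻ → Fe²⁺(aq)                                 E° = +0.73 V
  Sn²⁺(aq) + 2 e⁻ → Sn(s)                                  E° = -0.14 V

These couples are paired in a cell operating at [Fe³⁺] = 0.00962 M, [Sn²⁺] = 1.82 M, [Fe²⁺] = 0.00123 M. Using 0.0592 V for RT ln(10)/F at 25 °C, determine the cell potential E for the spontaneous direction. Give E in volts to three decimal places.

Fe³⁺/Fe²⁺ is the cathode (higher E°), Sn²⁺/Sn the anode: E°cell = +0.73 − (-0.14) = +0.87 V, n = 2.
Overall: 2 Fe³⁺(aq) + Sn(s) → 2 Fe²⁺(aq) + Sn²⁺(aq)
Q = [Fe²⁺]^2·[Sn²⁺] / ([Fe³⁺]^2); log Q = -1.526.
E = E° − (0.0592/n) log Q = +0.87 − (0.0592/2)(-1.526) = +0.915 V.

+0.915 V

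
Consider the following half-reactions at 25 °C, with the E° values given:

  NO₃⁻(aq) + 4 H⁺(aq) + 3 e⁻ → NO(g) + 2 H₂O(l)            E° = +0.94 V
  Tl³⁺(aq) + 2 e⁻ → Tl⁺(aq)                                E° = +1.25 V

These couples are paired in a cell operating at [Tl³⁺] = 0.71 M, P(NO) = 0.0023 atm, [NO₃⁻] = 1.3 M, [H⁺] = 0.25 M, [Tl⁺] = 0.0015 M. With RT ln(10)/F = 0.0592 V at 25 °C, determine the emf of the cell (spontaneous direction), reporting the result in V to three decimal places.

Tl³⁺/Tl⁺ is the cathode (higher E°), NO₃⁻/NO the anode: E°cell = +1.25 − (+0.94) = +0.31 V, n = 6.
Overall: 3 Tl³⁺(aq) + 2 NO(g) + 4 H₂O(l) → 3 Tl⁺(aq) + 2 NO₃⁻(aq) + 8 H⁺(aq)
Q = [Tl⁺]^3·[NO₃⁻]^2·[H⁺]^8 / ([Tl³⁺]^3·P(NO)^2); log Q = -7.338.
E = E° − (0.0592/n) log Q = +0.31 − (0.0592/6)(-7.338) = +0.382 V.

+0.382 V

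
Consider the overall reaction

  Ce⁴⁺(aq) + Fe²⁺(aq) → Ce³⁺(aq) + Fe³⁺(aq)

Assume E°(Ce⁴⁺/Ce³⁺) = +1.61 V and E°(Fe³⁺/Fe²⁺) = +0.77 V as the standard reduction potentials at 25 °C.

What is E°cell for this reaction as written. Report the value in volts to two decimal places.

The Ce⁴⁺/Ce³⁺ couple has the higher reduction potential, so it is the cathode; Fe³⁺/Fe²⁺ is oxidised at the anode.
E°cell = E°(cathode) − E°(anode) = (+1.61) − (+0.77) = +0.84 V.

+0.84 V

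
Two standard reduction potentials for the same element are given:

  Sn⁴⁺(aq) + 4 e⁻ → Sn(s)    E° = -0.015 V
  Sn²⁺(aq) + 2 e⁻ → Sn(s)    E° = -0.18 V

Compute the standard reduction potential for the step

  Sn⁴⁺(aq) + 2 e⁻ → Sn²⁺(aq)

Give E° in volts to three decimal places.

Sequential free energies add, so n₃E°₃ = n₁E°₁ + n₂E°₂.
With n₃ = 4, and the known step contributing 2×(-0.18) V, the unknown satisfies 2·E° = 4×(-0.015) − 2×(-0.18) = +0.300.
E° = +0.300 / 2 = +0.150 V.

+0.150 V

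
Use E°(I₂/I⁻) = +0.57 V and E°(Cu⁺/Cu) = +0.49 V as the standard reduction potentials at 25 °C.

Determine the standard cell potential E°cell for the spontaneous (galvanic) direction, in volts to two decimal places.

The I₂/I⁻ couple has the higher reduction potential, so it is the cathode; Cu⁺/Cu is oxidised at the anode.
E°cell = E°(cathode) − E°(anode) = (+0.57) − (+0.49) = +0.08 V.
Since E°cell > 0, the reaction is spontaneous under standard conditions.

+0.08 V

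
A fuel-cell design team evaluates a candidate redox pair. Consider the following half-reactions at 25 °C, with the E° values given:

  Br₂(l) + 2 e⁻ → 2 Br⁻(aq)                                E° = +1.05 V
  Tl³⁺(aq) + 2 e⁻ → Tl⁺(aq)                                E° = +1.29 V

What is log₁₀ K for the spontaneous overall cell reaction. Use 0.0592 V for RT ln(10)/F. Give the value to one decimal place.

Cathode: Tl³⁺/Tl⁺; anode: Br₂/Br⁻. E°cell = +0.24 V, n = 2.
log K = nE°cell / 0.0592 = (2)(+0.24) / 0.0592 = 8.1.

8.1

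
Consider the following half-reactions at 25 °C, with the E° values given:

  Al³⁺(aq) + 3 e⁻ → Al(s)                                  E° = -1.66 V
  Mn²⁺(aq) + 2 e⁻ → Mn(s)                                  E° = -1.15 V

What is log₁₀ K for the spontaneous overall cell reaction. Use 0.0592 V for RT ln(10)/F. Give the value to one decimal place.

51.7

Cathode: Mn²⁺/Mn; anode: Al³⁺/Al. E°cell = +0.51 V, n = 6.
log K = nE°cell / 0.0592 = (6)(+0.51) / 0.0592 = 51.7.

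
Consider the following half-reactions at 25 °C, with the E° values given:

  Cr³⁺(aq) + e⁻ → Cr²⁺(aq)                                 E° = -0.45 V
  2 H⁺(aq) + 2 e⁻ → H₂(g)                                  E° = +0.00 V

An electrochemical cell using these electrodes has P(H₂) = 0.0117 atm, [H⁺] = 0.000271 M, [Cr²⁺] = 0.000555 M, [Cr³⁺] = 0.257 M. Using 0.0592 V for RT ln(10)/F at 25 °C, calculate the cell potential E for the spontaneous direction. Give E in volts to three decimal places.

H⁺/H₂ is the cathode (higher E°), Cr³⁺/Cr²⁺ the anode: E°cell = +0.00 − (-0.45) = +0.45 V, n = 2.
Overall: 2 H⁺(aq) + 2 Cr²⁺(aq) → H₂(g) + 2 Cr³⁺(aq)
Q = P(H₂)·[Cr³⁺]^2 / ([H⁺]^2·[Cr²⁺]^2); log Q = 10.534.
E = E° − (0.0592/n) log Q = +0.45 − (0.0592/2)(10.534) = +0.138 V.

+0.138 V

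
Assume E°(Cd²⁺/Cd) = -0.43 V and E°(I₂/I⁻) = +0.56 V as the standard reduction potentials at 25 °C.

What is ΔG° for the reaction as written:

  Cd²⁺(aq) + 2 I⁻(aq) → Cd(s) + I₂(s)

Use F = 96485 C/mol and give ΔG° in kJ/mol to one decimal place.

+191.0 kJ/mol

As written, Cd²⁺/Cd is reduced (cathode) and I₂/I⁻ is oxidised (anode), so E°cell = (-0.43) − (+0.56) = -0.99 V.
Balancing electrons gives n = 2.
ΔG° = −nFE° = −(2)(96485)(-0.99) = 191,040 J = +191.0 kJ/mol.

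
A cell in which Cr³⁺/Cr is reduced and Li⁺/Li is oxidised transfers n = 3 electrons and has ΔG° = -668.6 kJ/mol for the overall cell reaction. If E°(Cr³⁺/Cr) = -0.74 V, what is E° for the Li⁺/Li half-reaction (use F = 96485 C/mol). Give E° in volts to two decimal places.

-3.05 V

E°cell = −ΔG°/(nF) = −(-668.6×10³)/((3)(96485)) = +2.310 V.
Since Cr³⁺/Cr is the cathode and Li⁺/Li the anode, E°cell = E°(Cr³⁺/Cr) − E°(Li⁺/Li).
So E°(Li⁺/Li) = E°(Cr³⁺/Cr) − E°cell = (-0.74) − (+2.310) = -3.05 V.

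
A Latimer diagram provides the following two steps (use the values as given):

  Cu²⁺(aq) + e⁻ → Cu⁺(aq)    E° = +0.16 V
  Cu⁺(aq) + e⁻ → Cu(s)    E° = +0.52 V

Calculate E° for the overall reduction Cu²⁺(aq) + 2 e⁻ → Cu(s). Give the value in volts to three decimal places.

Adding the free-energy changes (−nFE°) of the two steps gives −n₃FE°₃ = −n₁FE°₁ − n₂FE°₂.
E°₃ = (1×+0.16 + 1×+0.52) / 2 = (+0.680) / 2 = +0.340 V.

+0.340 V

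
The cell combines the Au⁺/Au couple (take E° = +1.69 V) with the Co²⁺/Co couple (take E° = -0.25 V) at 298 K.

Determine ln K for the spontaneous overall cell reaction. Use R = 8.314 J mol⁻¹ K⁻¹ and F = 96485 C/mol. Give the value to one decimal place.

Cathode: Au⁺/Au; anode: Co²⁺/Co. E°cell = (+1.69) − (-0.25) = +1.94 V, with n = 2.
ΔG° = −nFE° = −RT ln K, so ln K = nFE°/(RT) = (2)(96485)(+1.94) / ((8.314)(298)) = 151.100.

151.1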